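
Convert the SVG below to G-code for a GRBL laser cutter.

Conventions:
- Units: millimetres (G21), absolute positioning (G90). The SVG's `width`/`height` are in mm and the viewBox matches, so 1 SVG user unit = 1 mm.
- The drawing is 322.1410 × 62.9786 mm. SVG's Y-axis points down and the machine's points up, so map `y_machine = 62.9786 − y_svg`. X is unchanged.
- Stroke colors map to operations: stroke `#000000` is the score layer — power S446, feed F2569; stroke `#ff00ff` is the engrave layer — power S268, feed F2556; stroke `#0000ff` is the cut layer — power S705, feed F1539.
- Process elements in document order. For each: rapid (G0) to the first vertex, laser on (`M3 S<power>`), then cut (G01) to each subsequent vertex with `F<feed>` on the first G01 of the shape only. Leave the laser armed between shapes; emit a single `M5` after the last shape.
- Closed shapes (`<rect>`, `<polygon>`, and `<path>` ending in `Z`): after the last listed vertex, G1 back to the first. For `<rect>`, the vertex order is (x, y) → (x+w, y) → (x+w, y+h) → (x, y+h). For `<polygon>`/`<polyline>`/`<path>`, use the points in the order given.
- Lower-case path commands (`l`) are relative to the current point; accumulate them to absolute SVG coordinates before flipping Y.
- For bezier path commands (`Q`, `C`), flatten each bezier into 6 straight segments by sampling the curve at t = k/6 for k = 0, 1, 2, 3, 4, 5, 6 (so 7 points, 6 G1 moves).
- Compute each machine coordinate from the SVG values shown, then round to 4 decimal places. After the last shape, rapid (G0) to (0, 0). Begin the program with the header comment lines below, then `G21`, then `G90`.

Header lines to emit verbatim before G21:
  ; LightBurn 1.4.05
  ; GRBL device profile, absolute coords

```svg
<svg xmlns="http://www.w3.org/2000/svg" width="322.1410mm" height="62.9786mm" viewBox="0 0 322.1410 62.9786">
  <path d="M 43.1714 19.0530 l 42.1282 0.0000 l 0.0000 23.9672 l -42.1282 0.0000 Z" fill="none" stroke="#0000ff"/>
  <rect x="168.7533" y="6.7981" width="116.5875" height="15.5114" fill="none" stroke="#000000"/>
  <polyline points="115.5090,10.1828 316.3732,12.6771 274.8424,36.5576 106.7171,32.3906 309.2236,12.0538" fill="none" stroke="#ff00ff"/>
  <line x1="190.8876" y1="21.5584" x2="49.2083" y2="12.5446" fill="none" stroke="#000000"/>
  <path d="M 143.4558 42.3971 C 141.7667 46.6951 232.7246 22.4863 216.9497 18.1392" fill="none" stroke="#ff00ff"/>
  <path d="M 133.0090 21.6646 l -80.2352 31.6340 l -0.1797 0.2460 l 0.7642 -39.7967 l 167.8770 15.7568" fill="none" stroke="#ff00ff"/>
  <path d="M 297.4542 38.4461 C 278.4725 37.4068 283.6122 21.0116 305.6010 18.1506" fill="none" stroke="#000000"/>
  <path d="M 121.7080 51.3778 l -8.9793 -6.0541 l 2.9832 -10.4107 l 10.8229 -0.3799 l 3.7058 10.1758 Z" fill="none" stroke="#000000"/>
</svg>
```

; LightBurn 1.4.05
; GRBL device profile, absolute coords
G21
G90
G0 X43.1714 Y43.9256
M3 S705
G01 X85.2996 Y43.9256 F1539
G01 X85.2996 Y19.9584
G01 X43.1714 Y19.9584
G01 X43.1714 Y43.9256
G0 X168.7533 Y56.1805
M3 S446
G01 X285.3408 Y56.1805 F2569
G01 X285.3408 Y40.6691
G01 X168.7533 Y40.6691
G01 X168.7533 Y56.1805
G0 X115.5090 Y52.7958
M3 S268
G01 X316.3732 Y50.3015 F2556
G01 X274.8424 Y26.4210
G01 X106.7171 Y30.5880
G01 X309.2236 Y50.9248
G0 X190.8876 Y41.4202
M3 S446
G01 X49.2083 Y50.4340 F2569
G0 X143.4558 Y20.5815
M3 S268
G01 X149.4088 Y20.5841 F2556
G01 X165.2646 Y23.9943
G01 X185.4849 Y29.4685
G01 X204.5314 Y35.6632
G01 X216.8658 Y41.2346
G01 X216.9497 Y44.8394
G0 X133.0090 Y41.3140
M3 S268
G01 X52.7738 Y9.6800 F2556
G01 X52.5941 Y9.4340
G01 X53.3583 Y49.2307
G01 X221.2353 Y33.4739
G0 X297.4542 Y24.5325
M3 S446
G01 X289.9398 Y26.1981 F2569
G01 X286.2436 Y29.6204
G01 X286.1637 Y33.9971
G01 X289.4979 Y38.5256
G01 X296.0444 Y42.4034
G01 X305.6010 Y44.8280
G0 X121.7080 Y11.6008
M3 S446
G01 X112.7287 Y17.6549 F2569
G01 X115.7119 Y28.0656
G01 X126.5348 Y28.4455
G01 X130.2406 Y18.2697
G01 X121.7080 Y11.6008
M5
G0 X0.0000 Y0.0000

Since the viewBox matches the mm dimensions, user units are millimetres directly. The only transform is the Y-flip y_m = 62.9786 − y_svg.

Shape 1 is a rectangle drawn with `<path>`. Its stroke #0000ff means cut at S705, F1539. After flipping Y the toolpath is (43.1714,43.9256) → (85.2996,43.9256) → (85.2996,19.9584) → (43.1714,19.9584) → (43.1714,43.9256), returning to the start.

Shape 2 is a rectangle drawn with `<rect>`. Its stroke #000000 means score at S446, F2569. After flipping Y the toolpath is (168.7533,56.1805) → (285.3408,56.1805) → (285.3408,40.6691) → (168.7533,40.6691) → (168.7533,56.1805), returning to the start.

Shape 3 is a open polyline drawn with `<polyline>`. Its stroke #ff00ff means engrave at S268, F2556. After flipping Y the toolpath is (115.5090,52.7958) → (316.3732,50.3015) → (274.8424,26.4210) → (106.7171,30.5880) → (309.2236,50.9248).

Shape 4 is a line segment drawn with `<line>`. Its stroke #000000 means score at S446, F2569. After flipping Y the toolpath is (190.8876,41.4202) → (49.2083,50.4340).

Shape 5 is a cubic bezier drawn with `<path>`. Its stroke #ff00ff means engrave at S268, F2556. After flipping Y the toolpath is (143.4558,20.5815) → (149.4088,20.5841) → (165.2646,23.9943) → (185.4849,29.4685) → (204.5314,35.6632) → (216.8658,41.2346) → (216.9497,44.8394).

Shape 6 is a open polyline drawn with `<path>`. Its stroke #ff00ff means engrave at S268, F2556. After flipping Y the toolpath is (133.0090,41.3140) → (52.7738,9.6800) → (52.5941,9.4340) → (53.3583,49.2307) → (221.2353,33.4739).

Shape 7 is a cubic bezier drawn with `<path>`. Its stroke #000000 means score at S446, F2569. After flipping Y the toolpath is (297.4542,24.5325) → (289.9398,26.1981) → (286.2436,29.6204) → (286.1637,33.9971) → (289.4979,38.5256) → (296.0444,42.4034) → (305.6010,44.8280).

Shape 8 is a regular polygon drawn with `<path>`. Its stroke #000000 means score at S446, F2569. After flipping Y the toolpath is (121.7080,11.6008) → (112.7287,17.6549) → (115.7119,28.0656) → (126.5348,28.4455) → (130.2406,18.2697) → (121.7080,11.6008), returning to the start.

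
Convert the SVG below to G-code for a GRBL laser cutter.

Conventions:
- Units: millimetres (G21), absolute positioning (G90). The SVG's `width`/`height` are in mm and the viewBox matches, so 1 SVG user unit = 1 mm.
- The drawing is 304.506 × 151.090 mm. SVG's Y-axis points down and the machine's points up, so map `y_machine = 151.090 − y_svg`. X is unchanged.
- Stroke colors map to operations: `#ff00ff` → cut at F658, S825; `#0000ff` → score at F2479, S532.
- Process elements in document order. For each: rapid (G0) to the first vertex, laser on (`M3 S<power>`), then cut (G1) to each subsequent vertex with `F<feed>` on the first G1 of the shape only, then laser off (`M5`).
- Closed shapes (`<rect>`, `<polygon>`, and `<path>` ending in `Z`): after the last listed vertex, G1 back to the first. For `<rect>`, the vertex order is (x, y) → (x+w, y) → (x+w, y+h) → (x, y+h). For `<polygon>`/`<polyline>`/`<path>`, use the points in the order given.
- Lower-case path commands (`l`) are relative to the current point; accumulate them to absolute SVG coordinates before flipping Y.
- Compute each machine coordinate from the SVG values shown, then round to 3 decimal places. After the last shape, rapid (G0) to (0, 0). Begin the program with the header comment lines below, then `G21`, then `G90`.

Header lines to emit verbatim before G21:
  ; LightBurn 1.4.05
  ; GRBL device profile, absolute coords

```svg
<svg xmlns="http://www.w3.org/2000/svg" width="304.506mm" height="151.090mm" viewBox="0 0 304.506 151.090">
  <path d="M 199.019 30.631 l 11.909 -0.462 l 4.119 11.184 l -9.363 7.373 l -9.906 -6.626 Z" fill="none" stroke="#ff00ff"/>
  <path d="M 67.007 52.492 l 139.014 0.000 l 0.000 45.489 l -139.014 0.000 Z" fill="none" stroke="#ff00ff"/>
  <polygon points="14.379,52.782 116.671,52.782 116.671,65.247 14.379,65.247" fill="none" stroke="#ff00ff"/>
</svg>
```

1 u = 1 mm; y_m = 151.090 − y.

[1] `<path>` regular polygon, #ff00ff→cut S825 F658: (199.019,120.459) → (210.928,120.921) → (215.047,109.737) → (205.684,102.364) → (195.778,108.990) → (199.019,120.459) (closed)

[2] `<path>` rectangle, #ff00ff→cut S825 F658: (67.007,98.598) → (206.021,98.598) → (206.021,53.109) → (67.007,53.109) → (67.007,98.598) (closed)

[3] `<polygon>` rectangle, #ff00ff→cut S825 F658: (14.379,98.308) → (116.671,98.308) → (116.671,85.843) → (14.379,85.843) → (14.379,98.308) (closed)

; LightBurn 1.4.05
; GRBL device profile, absolute coords
G21
G90
G0 X199.019 Y120.459
M3 S825
G1 X210.928 Y120.921 F658
G1 X215.047 Y109.737
G1 X205.684 Y102.364
G1 X195.778 Y108.990
G1 X199.019 Y120.459
M5
G0 X67.007 Y98.598
M3 S825
G1 X206.021 Y98.598 F658
G1 X206.021 Y53.109
G1 X67.007 Y53.109
G1 X67.007 Y98.598
M5
G0 X14.379 Y98.308
M3 S825
G1 X116.671 Y98.308 F658
G1 X116.671 Y85.843
G1 X14.379 Y85.843
G1 X14.379 Y98.308
M5
G0 X0.000 Y0.000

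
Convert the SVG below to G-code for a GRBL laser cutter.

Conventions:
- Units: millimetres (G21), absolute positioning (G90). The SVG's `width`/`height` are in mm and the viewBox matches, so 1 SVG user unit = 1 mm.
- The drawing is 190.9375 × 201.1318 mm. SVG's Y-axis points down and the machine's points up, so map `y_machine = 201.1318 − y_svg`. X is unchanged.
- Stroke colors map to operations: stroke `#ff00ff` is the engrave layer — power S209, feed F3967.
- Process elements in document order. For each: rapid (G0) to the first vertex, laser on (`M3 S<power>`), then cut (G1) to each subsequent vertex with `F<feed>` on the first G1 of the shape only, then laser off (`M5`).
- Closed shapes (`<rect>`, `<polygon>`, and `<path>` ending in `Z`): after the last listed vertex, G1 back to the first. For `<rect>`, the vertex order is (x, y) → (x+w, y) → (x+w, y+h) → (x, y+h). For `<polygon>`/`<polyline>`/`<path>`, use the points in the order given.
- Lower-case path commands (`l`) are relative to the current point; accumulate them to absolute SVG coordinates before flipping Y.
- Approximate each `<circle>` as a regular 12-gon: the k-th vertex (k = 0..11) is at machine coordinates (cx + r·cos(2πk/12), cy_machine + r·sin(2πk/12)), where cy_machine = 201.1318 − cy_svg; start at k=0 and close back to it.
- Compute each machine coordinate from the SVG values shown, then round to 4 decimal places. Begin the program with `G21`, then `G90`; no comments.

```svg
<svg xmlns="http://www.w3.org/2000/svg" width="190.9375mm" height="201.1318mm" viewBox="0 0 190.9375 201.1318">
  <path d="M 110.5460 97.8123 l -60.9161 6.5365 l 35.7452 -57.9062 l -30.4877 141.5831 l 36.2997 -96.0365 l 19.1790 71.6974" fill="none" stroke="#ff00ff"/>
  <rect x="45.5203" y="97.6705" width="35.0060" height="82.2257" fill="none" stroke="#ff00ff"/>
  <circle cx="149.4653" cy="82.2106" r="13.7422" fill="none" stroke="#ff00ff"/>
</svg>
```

G21
G90
G0 X110.5460 Y103.3195
M3 S209
G1 X49.6299 Y96.7830 F3967
G1 X85.3751 Y154.6892
G1 X54.8874 Y13.1061
G1 X91.1871 Y109.1426
G1 X110.3661 Y37.4452
M5
G0 X45.5203 Y103.4613
M3 S209
G1 X80.5263 Y103.4613 F3967
G1 X80.5263 Y21.2356
G1 X45.5203 Y21.2356
G1 X45.5203 Y103.4613
M5
G0 X163.2075 Y118.9212
M3 S209
G1 X161.3664 Y125.7923 F3967
G1 X156.3364 Y130.8223
G1 X149.4653 Y132.6634
G1 X142.5942 Y130.8223
G1 X137.5642 Y125.7923
G1 X135.7231 Y118.9212
G1 X137.5642 Y112.0501
G1 X142.5942 Y107.0201
G1 X149.4653 Y105.1790
G1 X156.3364 Y107.0201
G1 X161.3664 Y112.0501
G1 X163.2075 Y118.9212
M5

Since the viewBox matches the mm dimensions, user units are millimetres directly. The only transform is the Y-flip y_m = 201.1318 − y_svg.

Shape 1 is a open polyline drawn with `<path>`. Its stroke #ff00ff means engrave at S209, F3967. After flipping Y the toolpath is (110.5460,103.3195) → (49.6299,96.7830) → (85.3751,154.6892) → (54.8874,13.1061) → (91.1871,109.1426) → (110.3661,37.4452).

Shape 2 is a rectangle drawn with `<rect>`. Its stroke #ff00ff means engrave at S209, F3967. After flipping Y the toolpath is (45.5203,103.4613) → (80.5263,103.4613) → (80.5263,21.2356) → (45.5203,21.2356) → (45.5203,103.4613), returning to the start.

Shape 3 is a circle drawn with `<circle>`. Its stroke #ff00ff means engrave at S209, F3967. After flipping Y the toolpath is (163.2075,118.9212) → (161.3664,125.7923) → (156.3364,130.8223) → (149.4653,132.6634) → (142.5942,130.8223) → (137.5642,125.7923) → (135.7231,118.9212) → (137.5642,112.0501) → (142.5942,107.0201) → (149.4653,105.1790) → (156.3364,107.0201) → (161.3664,112.0501) → (163.2075,118.9212), returning to the start.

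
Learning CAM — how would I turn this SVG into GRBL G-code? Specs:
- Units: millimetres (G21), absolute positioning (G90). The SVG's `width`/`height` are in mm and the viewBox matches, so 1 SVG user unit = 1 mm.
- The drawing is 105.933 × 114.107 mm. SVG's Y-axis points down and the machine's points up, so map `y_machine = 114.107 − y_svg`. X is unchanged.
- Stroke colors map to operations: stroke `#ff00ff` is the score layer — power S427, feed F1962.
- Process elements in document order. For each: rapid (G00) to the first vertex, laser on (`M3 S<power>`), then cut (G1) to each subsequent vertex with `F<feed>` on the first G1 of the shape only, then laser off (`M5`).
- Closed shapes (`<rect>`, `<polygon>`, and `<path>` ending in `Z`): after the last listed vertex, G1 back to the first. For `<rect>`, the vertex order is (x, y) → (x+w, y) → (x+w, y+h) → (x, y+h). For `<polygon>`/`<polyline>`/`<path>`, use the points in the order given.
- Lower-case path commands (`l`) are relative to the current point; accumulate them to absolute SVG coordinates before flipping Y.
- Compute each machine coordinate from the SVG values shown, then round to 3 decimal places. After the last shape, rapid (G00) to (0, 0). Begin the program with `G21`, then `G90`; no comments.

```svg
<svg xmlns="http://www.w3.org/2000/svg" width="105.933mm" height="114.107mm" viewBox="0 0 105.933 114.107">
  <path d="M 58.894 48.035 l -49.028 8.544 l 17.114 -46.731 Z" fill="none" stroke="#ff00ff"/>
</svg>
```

Since the viewBox matches the mm dimensions, user units are millimetres directly. The only transform is the Y-flip y_m = 114.107 − y_svg.

Shape 1 is a regular polygon drawn with `<path>`. Its stroke #ff00ff means score at S427, F1962. After flipping Y the toolpath is (58.894,66.072) → (9.866,57.528) → (26.980,104.259) → (58.894,66.072), returning to the start.

G21
G90
G00 X58.894 Y66.072
M3 S427
G1 X9.866 Y57.528 F1962
G1 X26.980 Y104.259
G1 X58.894 Y66.072
M5
G00 X0.000 Y0.000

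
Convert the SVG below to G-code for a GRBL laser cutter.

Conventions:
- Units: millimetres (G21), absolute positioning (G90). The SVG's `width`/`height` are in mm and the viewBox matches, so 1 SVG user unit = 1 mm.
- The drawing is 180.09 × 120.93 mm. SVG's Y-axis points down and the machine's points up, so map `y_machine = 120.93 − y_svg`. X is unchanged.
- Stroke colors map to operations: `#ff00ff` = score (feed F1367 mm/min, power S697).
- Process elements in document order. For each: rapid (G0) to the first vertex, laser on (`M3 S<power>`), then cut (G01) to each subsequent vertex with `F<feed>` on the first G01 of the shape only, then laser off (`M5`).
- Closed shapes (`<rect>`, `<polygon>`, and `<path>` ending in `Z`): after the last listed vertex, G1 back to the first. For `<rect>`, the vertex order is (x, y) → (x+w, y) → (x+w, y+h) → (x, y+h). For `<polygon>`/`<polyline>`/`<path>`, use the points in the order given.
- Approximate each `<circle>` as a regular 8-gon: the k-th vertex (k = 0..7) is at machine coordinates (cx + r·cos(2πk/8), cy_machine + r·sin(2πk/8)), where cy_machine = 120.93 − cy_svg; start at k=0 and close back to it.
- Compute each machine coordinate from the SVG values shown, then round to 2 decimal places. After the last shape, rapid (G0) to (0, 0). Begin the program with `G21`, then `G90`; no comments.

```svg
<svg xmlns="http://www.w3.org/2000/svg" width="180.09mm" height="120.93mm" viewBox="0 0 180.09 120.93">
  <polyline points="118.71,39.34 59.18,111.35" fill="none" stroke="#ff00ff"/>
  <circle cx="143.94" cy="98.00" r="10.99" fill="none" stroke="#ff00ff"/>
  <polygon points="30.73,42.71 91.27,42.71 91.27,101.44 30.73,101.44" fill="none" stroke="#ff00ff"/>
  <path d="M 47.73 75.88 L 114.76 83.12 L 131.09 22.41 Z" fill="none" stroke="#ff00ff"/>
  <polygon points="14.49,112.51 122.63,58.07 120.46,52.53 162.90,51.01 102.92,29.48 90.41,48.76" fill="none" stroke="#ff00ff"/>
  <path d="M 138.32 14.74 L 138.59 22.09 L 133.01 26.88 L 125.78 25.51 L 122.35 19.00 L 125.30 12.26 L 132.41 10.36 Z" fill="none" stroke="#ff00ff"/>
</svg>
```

1 u = 1 mm; y_m = 120.93 − y.

[1] `<polyline>` line segment, #ff00ff→score S697 F1367: (118.71,81.59) → (59.18,9.58)

[2] `<circle>` circle, #ff00ff→score S697 F1367: (154.93,22.93) → (151.71,30.70) → (143.94,33.92) → (136.17,30.70) → (132.95,22.93) → (136.17,15.16) → (143.94,11.94) → (151.71,15.16) → (154.93,22.93) (closed)

[3] `<polygon>` rectangle, #ff00ff→score S697 F1367: (30.73,78.22) → (91.27,78.22) → (91.27,19.49) → (30.73,19.49) → (30.73,78.22) (closed)

[4] `<path>` closed polygon, #ff00ff→score S697 F1367: (47.73,45.05) → (114.76,37.81) → (131.09,98.52) → (47.73,45.05) (closed)

[5] `<polygon>` closed polygon, #ff00ff→score S697 F1367: (14.49,8.42) → (122.63,62.86) → (120.46,68.40) → (162.90,69.92) → (102.92,91.45) → (90.41,72.17) → (14.49,8.42) (closed)

[6] `<path>` regular polygon, #ff00ff→score S697 F1367: (138.32,106.19) → (138.59,98.84) → (133.01,94.05) → (125.78,95.42) → (122.35,101.93) → (125.30,108.67) → (132.41,110.57) → (138.32,106.19) (closed)

G21
G90
G0 X118.71 Y81.59
M3 S697
G01 X59.18 Y9.58 F1367
M5
G0 X154.93 Y22.93
M3 S697
G01 X151.71 Y30.70 F1367
G01 X143.94 Y33.92
G01 X136.17 Y30.70
G01 X132.95 Y22.93
G01 X136.17 Y15.16
G01 X143.94 Y11.94
G01 X151.71 Y15.16
G01 X154.93 Y22.93
M5
G0 X30.73 Y78.22
M3 S697
G01 X91.27 Y78.22 F1367
G01 X91.27 Y19.49
G01 X30.73 Y19.49
G01 X30.73 Y78.22
M5
G0 X47.73 Y45.05
M3 S697
G01 X114.76 Y37.81 F1367
G01 X131.09 Y98.52
G01 X47.73 Y45.05
M5
G0 X14.49 Y8.42
M3 S697
G01 X122.63 Y62.86 F1367
G01 X120.46 Y68.40
G01 X162.90 Y69.92
G01 X102.92 Y91.45
G01 X90.41 Y72.17
G01 X14.49 Y8.42
M5
G0 X138.32 Y106.19
M3 S697
G01 X138.59 Y98.84 F1367
G01 X133.01 Y94.05
G01 X125.78 Y95.42
G01 X122.35 Y101.93
G01 X125.30 Y108.67
G01 X132.41 Y110.57
G01 X138.32 Y106.19
M5
G0 X0.00 Y0.00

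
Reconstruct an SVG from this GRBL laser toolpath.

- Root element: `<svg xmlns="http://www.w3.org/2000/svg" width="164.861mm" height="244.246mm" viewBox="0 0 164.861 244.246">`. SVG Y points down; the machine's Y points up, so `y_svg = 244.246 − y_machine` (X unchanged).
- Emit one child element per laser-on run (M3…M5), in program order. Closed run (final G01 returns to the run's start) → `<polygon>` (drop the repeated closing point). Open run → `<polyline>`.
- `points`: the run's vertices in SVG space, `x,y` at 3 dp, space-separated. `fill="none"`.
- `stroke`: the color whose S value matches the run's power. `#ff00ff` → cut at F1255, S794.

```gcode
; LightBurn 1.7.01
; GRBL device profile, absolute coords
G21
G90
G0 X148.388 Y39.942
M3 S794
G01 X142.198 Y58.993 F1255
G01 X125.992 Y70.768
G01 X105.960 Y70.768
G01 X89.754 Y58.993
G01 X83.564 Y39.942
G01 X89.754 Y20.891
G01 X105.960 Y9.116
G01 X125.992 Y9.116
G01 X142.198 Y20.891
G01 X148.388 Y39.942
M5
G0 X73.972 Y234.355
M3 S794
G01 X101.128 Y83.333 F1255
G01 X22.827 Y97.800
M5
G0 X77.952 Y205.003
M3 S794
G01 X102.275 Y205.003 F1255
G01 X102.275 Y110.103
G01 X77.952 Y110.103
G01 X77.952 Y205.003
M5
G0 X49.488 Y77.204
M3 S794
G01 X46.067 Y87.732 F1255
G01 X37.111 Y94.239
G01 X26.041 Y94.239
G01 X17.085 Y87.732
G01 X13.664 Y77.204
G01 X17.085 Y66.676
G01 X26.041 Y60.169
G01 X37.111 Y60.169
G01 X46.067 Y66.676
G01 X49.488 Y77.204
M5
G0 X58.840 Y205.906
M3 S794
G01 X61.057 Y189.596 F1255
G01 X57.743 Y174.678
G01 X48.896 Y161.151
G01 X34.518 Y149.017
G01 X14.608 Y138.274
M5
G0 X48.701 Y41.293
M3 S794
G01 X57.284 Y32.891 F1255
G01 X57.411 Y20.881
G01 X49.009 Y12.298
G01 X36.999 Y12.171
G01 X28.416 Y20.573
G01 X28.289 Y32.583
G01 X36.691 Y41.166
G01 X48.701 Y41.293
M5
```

Each laser-on run becomes one SVG element. Flip Y back into SVG space with y_svg = 244.246 − y_machine. Every run uses S794, so all elements get stroke `#ff00ff` (cut).

Run 1: The run returns to its start, so emit a `<polygon>` with points (Y-flipped): 148.388,204.304 142.198,185.253 125.992,173.478 105.960,173.478 89.754,185.253 83.564,204.304 89.754,223.355 105.960,235.130 125.992,235.130 142.198,223.355.

Run 2: The run is open, so emit a `<polyline>` with points (Y-flipped): 73.972,9.891 101.128,160.913 22.827,146.446.

Run 3: The run returns to its start, so emit a `<polygon>` with points (Y-flipped): 77.952,39.243 102.275,39.243 102.275,134.143 77.952,134.143.

Run 4: The run returns to its start, so emit a `<polygon>` with points (Y-flipped): 49.488,167.042 46.067,156.514 37.111,150.007 26.041,150.007 17.085,156.514 13.664,167.042 17.085,177.570 26.041,184.077 37.111,184.077 46.067,177.570.

Run 5: The run is open, so emit a `<polyline>` with points (Y-flipped): 58.840,38.340 61.057,54.650 57.743,69.568 48.896,83.095 34.518,95.229 14.608,105.972.

Run 6: The run returns to its start, so emit a `<polygon>` with points (Y-flipped): 48.701,202.953 57.284,211.355 57.411,223.365 49.009,231.948 36.999,232.075 28.416,223.673 28.289,211.663 36.691,203.080.

<svg xmlns="http://www.w3.org/2000/svg" width="164.861mm" height="244.246mm" viewBox="0 0 164.861 244.246">
  <polygon points="148.388,204.304 142.198,185.253 125.992,173.478 105.960,173.478 89.754,185.253 83.564,204.304 89.754,223.355 105.960,235.130 125.992,235.130 142.198,223.355" fill="none" stroke="#ff00ff"/>
  <polyline points="73.972,9.891 101.128,160.913 22.827,146.446" fill="none" stroke="#ff00ff"/>
  <polygon points="77.952,39.243 102.275,39.243 102.275,134.143 77.952,134.143" fill="none" stroke="#ff00ff"/>
  <polygon points="49.488,167.042 46.067,156.514 37.111,150.007 26.041,150.007 17.085,156.514 13.664,167.042 17.085,177.570 26.041,184.077 37.111,184.077 46.067,177.570" fill="none" stroke="#ff00ff"/>
  <polyline points="58.840,38.340 61.057,54.650 57.743,69.568 48.896,83.095 34.518,95.229 14.608,105.972" fill="none" stroke="#ff00ff"/>
  <polygon points="48.701,202.953 57.284,211.355 57.411,223.365 49.009,231.948 36.999,232.075 28.416,223.673 28.289,211.663 36.691,203.080" fill="none" stroke="#ff00ff"/>
</svg>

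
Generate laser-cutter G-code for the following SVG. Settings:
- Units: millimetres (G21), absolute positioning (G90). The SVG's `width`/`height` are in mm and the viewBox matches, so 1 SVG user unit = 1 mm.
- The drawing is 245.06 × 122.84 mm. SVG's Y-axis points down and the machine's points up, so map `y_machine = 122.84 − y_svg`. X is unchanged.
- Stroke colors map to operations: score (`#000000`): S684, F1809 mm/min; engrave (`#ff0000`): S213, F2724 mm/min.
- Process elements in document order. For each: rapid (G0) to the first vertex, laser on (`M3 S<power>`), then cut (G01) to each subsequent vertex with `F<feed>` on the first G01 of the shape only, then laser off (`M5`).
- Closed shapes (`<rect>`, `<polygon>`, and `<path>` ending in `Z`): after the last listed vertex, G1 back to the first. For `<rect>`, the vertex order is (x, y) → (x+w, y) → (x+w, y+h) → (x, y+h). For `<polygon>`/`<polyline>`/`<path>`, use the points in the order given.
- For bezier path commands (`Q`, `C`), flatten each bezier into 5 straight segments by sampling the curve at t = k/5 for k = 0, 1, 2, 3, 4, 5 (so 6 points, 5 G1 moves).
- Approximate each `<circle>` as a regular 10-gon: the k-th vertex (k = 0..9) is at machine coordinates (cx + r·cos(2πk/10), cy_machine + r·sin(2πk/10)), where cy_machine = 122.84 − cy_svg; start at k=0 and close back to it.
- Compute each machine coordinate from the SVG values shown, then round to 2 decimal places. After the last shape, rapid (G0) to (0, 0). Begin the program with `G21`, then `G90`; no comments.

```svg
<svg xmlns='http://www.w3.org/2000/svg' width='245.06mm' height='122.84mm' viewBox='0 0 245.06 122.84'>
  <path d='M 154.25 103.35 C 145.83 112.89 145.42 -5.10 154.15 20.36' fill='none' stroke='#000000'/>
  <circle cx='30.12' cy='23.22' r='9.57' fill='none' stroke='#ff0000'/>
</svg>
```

G21
G90
G0 X154.25 Y19.49
M3 S684
G01 X150.17 Y26.90 F1809
G01 X148.06 Y51.91
G01 X147.99 Y81.52
G01 X150.00 Y102.71
G01 X154.15 Y102.48
M5
G0 X39.69 Y99.62
M3 S213
G01 X37.86 Y105.25 F2724
G01 X33.08 Y108.72
G01 X27.16 Y108.72
G01 X22.38 Y105.25
G01 X20.55 Y99.62
G01 X22.38 Y93.99
G01 X27.16 Y90.52
G01 X33.08 Y90.52
G01 X37.86 Y93.99
G01 X39.69 Y99.62
M5
G0 X0.00 Y0.00

1 u = 1 mm; y_m = 122.84 − y.

[1] `<path>` cubic bezier, #000000→score S684 F1809: (154.25,19.49) → (150.17,26.90) → (148.06,51.91) → (147.99,81.52) → (150.00,102.71) → (154.15,102.48)

[2] `<circle>` circle, #ff0000→engrave S213 F2724: (39.69,99.62) → (37.86,105.25) → (33.08,108.72) → (27.16,108.72) → (22.38,105.25) → (20.55,99.62) → (22.38,93.99) → (27.16,90.52) → (33.08,90.52) → (37.86,93.99) → (39.69,99.62) (closed)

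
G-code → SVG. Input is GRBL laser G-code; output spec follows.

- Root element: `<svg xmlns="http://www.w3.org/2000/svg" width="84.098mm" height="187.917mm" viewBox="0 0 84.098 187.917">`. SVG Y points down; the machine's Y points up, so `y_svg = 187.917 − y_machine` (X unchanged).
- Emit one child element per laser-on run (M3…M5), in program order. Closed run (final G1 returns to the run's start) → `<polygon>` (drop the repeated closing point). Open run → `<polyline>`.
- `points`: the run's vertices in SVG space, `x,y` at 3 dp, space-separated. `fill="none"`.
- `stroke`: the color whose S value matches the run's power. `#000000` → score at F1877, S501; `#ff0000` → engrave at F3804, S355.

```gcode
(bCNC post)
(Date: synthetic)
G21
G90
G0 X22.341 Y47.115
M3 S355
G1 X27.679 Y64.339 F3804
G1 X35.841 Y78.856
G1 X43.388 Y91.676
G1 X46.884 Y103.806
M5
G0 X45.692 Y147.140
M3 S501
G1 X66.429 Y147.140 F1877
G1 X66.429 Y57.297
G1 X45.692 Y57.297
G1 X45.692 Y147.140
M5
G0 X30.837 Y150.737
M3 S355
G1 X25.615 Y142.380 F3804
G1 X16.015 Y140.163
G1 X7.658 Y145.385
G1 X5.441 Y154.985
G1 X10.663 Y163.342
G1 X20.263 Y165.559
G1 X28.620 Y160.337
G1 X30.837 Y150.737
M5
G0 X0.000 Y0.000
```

<svg xmlns="http://www.w3.org/2000/svg" width="84.098mm" height="187.917mm" viewBox="0 0 84.098 187.917">
  <polyline points="22.341,140.802 27.679,123.578 35.841,109.061 43.388,96.241 46.884,84.111" fill="none" stroke="#ff0000"/>
  <polygon points="45.692,40.777 66.429,40.777 66.429,130.620 45.692,130.620" fill="none" stroke="#000000"/>
  <polygon points="30.837,37.180 25.615,45.537 16.015,47.754 7.658,42.532 5.441,32.932 10.663,24.575 20.263,22.358 28.620,27.580" fill="none" stroke="#ff0000"/>
</svg>

Each laser-on run becomes one SVG element. Flip Y back into SVG space with y_svg = 187.917 − y_machine.

Run 1: S355 ⇒ engrave layer `#ff0000`. The run is open, so emit a `<polyline>` with points (Y-flipped): 22.341,140.802 27.679,123.578 35.841,109.061 43.388,96.241 46.884,84.111.

Run 2: power S501 maps to stroke `#000000` (score). The run returns to its start, so emit a `<polygon>` with points (Y-flipped): 45.692,40.777 66.429,40.777 66.429,130.620 45.692,130.620.

Run 3: the run's S355 means `#ff0000` (engrave). The run returns to its start, so emit a `<polygon>` with points (Y-flipped): 30.837,37.180 25.615,45.537 16.015,47.754 7.658,42.532 5.441,32.932 10.663,24.575 20.263,22.358 28.620,27.580.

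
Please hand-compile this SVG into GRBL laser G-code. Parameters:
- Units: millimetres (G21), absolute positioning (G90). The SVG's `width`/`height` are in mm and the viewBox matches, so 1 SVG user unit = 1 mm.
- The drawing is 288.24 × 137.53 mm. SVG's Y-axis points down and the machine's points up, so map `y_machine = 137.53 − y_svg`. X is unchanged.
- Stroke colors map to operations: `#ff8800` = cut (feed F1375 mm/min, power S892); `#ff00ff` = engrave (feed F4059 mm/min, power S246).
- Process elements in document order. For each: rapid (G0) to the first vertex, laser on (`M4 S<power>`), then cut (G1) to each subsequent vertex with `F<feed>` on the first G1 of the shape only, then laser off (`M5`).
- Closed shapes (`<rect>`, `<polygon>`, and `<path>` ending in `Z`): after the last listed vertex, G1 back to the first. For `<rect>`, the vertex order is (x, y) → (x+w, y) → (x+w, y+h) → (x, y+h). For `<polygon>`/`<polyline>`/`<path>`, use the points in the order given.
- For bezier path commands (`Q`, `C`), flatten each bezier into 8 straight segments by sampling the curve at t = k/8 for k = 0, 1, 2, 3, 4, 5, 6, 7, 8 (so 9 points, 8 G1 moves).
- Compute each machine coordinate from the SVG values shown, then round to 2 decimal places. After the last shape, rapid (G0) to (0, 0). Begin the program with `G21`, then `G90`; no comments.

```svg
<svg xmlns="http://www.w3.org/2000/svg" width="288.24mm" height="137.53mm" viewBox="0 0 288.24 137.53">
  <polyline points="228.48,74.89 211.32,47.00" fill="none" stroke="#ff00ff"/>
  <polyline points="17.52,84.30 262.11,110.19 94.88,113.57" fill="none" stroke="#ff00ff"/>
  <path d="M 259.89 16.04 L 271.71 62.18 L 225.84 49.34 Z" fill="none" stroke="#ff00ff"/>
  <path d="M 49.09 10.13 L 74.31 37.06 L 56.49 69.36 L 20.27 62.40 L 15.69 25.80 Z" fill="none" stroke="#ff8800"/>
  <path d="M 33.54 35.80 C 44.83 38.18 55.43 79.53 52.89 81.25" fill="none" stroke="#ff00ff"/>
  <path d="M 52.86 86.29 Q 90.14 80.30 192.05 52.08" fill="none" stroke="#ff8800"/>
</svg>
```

1 u = 1 mm; y_m = 137.53 − y.

[1] `<polyline>` line segment, #ff00ff→engrave S246 F4059: (228.48,62.64) → (211.32,90.53)

[2] `<polyline>` open polyline, #ff00ff→engrave S246 F4059: (17.52,53.23) → (262.11,27.34) → (94.88,23.96)

[3] `<path>` regular polygon, #ff00ff→engrave S246 F4059: (259.89,121.49) → (271.71,75.35) → (225.84,88.19) → (259.89,121.49) (closed)

[4] `<path>` regular polygon, #ff8800→cut S892 F1375: (49.09,127.40) → (74.31,100.47) → (56.49,68.17) → (20.27,75.13) → (15.69,111.73) → (49.09,127.40) (closed)

[5] `<path>` cubic bezier, #ff00ff→engrave S246 F4059: (33.54,101.73) → (37.72,99.16) → (41.68,93.87) → (45.29,86.76) → (48.40,78.76) → (50.86,70.79) → (52.53,63.77) → (53.25,58.63) → (52.89,56.28)

[6] `<path>` quadratic bezier, #ff8800→cut S892 F1375: (52.86,51.24) → (63.19,53.08) → (75.54,55.62) → (89.91,58.86) → (106.30,62.79) → (124.71,67.41) → (145.13,72.73) → (167.58,78.74) → (192.05,85.45)

G21
G90
G0 X228.48 Y62.64
M4 S246
G1 X211.32 Y90.53 F4059
M5
G0 X17.52 Y53.23
M4 S246
G1 X262.11 Y27.34 F4059
G1 X94.88 Y23.96
M5
G0 X259.89 Y121.49
M4 S246
G1 X271.71 Y75.35 F4059
G1 X225.84 Y88.19
G1 X259.89 Y121.49
M5
G0 X49.09 Y127.40
M4 S892
G1 X74.31 Y100.47 F1375
G1 X56.49 Y68.17
G1 X20.27 Y75.13
G1 X15.69 Y111.73
G1 X49.09 Y127.40
M5
G0 X33.54 Y101.73
M4 S246
G1 X37.72 Y99.16 F4059
G1 X41.68 Y93.87
G1 X45.29 Y86.76
G1 X48.40 Y78.76
G1 X50.86 Y70.79
G1 X52.53 Y63.77
G1 X53.25 Y58.63
G1 X52.89 Y56.28
M5
G0 X52.86 Y51.24
M4 S892
G1 X63.19 Y53.08 F1375
G1 X75.54 Y55.62
G1 X89.91 Y58.86
G1 X106.30 Y62.79
G1 X124.71 Y67.41
G1 X145.13 Y72.73
G1 X167.58 Y78.74
G1 X192.05 Y85.45
M5
G0 X0.00 Y0.00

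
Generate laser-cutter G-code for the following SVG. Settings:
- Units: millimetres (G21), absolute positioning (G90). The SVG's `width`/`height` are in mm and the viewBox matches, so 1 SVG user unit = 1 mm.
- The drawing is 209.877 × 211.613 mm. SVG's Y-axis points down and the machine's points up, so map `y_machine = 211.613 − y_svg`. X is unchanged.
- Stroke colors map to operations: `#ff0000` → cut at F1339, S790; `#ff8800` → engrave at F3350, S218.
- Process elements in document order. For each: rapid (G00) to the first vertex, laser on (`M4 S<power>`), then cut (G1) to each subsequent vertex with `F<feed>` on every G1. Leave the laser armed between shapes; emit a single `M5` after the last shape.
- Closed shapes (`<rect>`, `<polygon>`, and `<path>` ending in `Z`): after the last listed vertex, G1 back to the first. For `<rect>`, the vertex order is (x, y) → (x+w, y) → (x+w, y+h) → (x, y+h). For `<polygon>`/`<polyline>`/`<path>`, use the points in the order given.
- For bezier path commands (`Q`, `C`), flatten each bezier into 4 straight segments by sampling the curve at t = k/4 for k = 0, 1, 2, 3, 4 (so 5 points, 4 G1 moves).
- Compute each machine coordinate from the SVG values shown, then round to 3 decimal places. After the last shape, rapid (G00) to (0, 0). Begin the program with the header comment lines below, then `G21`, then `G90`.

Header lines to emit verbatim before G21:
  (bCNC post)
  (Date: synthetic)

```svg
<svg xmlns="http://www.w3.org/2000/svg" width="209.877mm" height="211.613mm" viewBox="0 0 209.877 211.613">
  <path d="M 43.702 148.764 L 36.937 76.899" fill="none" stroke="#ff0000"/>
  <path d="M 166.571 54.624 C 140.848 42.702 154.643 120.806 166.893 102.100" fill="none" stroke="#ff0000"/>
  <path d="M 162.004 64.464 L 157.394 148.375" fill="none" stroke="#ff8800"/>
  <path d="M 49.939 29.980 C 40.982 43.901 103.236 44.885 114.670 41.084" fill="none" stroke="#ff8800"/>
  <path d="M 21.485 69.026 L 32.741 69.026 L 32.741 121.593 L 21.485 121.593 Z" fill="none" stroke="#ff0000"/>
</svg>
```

(bCNC post)
(Date: synthetic)
G21
G90
G00 X43.702 Y62.849
M4 S790
G1 X36.937 Y134.714 F1339
G00 X166.571 Y156.989
M4 S790
G1 X154.047 Y151.970 F1339
G1 X152.492 Y130.707 F1339
G1 X158.057 Y110.716 F1339
G1 X166.893 Y109.513 F1339
G00 X162.004 Y147.149
M4 S218
G1 X157.394 Y63.238 F3350
G00 X49.939 Y181.633
M4 S218
G1 X54.667 Y173.491 F3350
G1 X74.658 Y169.435 F3350
G1 X98.472 Y168.703 F3350
G1 X114.670 Y170.529 F3350
G00 X21.485 Y142.587
M4 S790
G1 X32.741 Y142.587 F1339
G1 X32.741 Y90.020 F1339
G1 X21.485 Y90.020 F1339
G1 X21.485 Y142.587 F1339
M5
G00 X0.000 Y0.000

Since the viewBox matches the mm dimensions, user units are millimetres directly. The only transform is the Y-flip y_m = 211.613 − y_svg.

Shape 1 is a line segment drawn with `<path>`. Its stroke #ff0000 means cut at S790, F1339. After flipping Y the toolpath is (43.702,62.849) → (36.937,134.714).

Shape 2 is a cubic bezier drawn with `<path>`. Its stroke #ff0000 means cut at S790, F1339. After flipping Y the toolpath is (166.571,156.989) → (154.047,151.970) → (152.492,130.707) → (158.057,110.716) → (166.893,109.513).

Shape 3 is a line segment drawn with `<path>`. Its stroke #ff8800 means engrave at S218, F3350. After flipping Y the toolpath is (162.004,147.149) → (157.394,63.238).

Shape 4 is a cubic bezier drawn with `<path>`. Its stroke #ff8800 means engrave at S218, F3350. After flipping Y the toolpath is (49.939,181.633) → (54.667,173.491) → (74.658,169.435) → (98.472,168.703) → (114.670,170.529).

Shape 5 is a rectangle drawn with `<path>`. Its stroke #ff0000 means cut at S790, F1339. After flipping Y the toolpath is (21.485,142.587) → (32.741,142.587) → (32.741,90.020) → (21.485,90.020) → (21.485,142.587), returning to the start.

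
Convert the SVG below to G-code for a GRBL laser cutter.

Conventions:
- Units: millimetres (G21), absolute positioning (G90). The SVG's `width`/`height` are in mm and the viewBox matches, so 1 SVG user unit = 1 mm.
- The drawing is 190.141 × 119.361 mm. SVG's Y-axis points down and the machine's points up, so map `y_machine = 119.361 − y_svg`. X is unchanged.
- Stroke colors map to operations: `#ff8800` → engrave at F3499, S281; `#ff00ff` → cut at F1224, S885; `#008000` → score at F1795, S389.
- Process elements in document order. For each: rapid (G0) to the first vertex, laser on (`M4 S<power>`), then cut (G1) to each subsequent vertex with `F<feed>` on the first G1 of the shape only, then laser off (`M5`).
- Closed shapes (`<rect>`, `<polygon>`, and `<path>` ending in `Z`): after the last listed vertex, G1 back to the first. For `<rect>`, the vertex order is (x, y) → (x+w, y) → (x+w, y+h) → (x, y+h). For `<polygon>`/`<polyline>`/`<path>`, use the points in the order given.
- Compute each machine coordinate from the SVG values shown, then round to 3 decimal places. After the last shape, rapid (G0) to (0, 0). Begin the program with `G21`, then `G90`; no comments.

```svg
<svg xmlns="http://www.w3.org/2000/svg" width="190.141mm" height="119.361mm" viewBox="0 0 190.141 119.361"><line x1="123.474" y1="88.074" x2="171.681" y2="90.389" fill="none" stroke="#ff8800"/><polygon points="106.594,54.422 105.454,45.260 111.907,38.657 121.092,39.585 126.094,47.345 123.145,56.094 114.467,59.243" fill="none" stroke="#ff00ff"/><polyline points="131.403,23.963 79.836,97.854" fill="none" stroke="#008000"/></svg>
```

G21
G90
G0 X123.474 Y31.287
M4 S281
G1 X171.681 Y28.972 F3499
M5
G0 X106.594 Y64.939
M4 S885
G1 X105.454 Y74.101 F1224
G1 X111.907 Y80.704
G1 X121.092 Y79.776
G1 X126.094 Y72.016
G1 X123.145 Y63.267
G1 X114.467 Y60.118
G1 X106.594 Y64.939
M5
G0 X131.403 Y95.398
M4 S389
G1 X79.836 Y21.507 F1795
M5
G0 X0.000 Y0.000

Since the viewBox matches the mm dimensions, user units are millimetres directly. The only transform is the Y-flip y_m = 119.361 − y_svg.

Shape 1 is a line segment drawn with `<line>`. Its stroke #ff8800 means engrave at S281, F3499. After flipping Y the toolpath is (123.474,31.287) → (171.681,28.972).

Shape 2 is a regular polygon drawn with `<polygon>`. Its stroke #ff00ff means cut at S885, F1224. After flipping Y the toolpath is (106.594,64.939) → (105.454,74.101) → (111.907,80.704) → (121.092,79.776) → (126.094,72.016) → (123.145,63.267) → (114.467,60.118) → (106.594,64.939), returning to the start.

Shape 3 is a line segment drawn with `<polyline>`. Its stroke #008000 means score at S389, F1795. After flipping Y the toolpath is (131.403,95.398) → (79.836,21.507).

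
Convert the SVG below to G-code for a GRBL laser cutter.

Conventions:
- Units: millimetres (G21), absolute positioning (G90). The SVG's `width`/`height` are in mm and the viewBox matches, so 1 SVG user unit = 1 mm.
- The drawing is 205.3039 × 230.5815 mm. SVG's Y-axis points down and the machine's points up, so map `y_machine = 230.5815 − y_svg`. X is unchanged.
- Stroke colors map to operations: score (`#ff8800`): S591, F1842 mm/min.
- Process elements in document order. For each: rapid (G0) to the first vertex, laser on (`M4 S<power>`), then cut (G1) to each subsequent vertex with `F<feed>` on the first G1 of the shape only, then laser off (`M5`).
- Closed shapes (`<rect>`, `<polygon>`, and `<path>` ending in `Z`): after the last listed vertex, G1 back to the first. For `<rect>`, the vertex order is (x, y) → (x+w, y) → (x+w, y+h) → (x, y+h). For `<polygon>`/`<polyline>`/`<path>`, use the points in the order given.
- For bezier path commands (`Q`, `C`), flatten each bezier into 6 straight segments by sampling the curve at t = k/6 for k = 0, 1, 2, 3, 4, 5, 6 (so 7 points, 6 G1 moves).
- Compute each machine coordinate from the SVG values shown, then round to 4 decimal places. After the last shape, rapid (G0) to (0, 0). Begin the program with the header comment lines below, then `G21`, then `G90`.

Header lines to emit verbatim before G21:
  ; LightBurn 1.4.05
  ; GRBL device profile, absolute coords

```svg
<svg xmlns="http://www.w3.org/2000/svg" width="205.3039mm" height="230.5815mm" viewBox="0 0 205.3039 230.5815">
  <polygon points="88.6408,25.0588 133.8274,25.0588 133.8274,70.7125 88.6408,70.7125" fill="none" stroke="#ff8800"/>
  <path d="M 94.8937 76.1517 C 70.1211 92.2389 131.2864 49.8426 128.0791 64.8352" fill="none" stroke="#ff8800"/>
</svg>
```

; LightBurn 1.4.05
; GRBL device profile, absolute coords
G21
G90
G0 X88.6408 Y205.5227
M4 S591
G1 X133.8274 Y205.5227 F1842
G1 X133.8274 Y159.8690
G1 X88.6408 Y159.8690
G1 X88.6408 Y205.5227
M5
G0 X94.8937 Y154.4298
M4 S591
G1 X88.9730 Y150.7234 F1842
G1 X93.2000 Y153.5455
G1 X103.3994 Y159.6776
G1 X115.3959 Y165.9008
G1 X125.0142 Y168.9966
G1 X128.0791 Y165.7463
M5
G0 X0.0000 Y0.0000

viewBox `0 0 205.3039 230.5815` with mm width/height → 1 unit = 1 mm. Flip: y_m = 230.5815 − y_svg.

**Shape 1** — `<polygon>` rectangle, stroke `#ff8800` → score (S591, F1842). Machine vertices: (88.6408,205.5227) → (133.8274,205.5227) → (133.8274,159.8690) → (88.6408,159.8690) → (88.6408,205.5227). Closed: final G1 returns to the first vertex.

**Shape 2** — `<path>` cubic bezier, stroke `#ff8800` → score (S591, F1842). Control points (SVG): P0=(94.8937,76.1517), P1=(70.1211,92.2389), P2=(131.2864,49.8426), P3=(128.0791,64.8352); sampled at t=k/6. Machine vertices: (94.8937,154.4298) → (88.9730,150.7234) → (93.2000,153.5455) → (103.3994,159.6776) → (115.3959,165.9008) → (125.0142,168.9966) → (128.0791,165.7463). Open path.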